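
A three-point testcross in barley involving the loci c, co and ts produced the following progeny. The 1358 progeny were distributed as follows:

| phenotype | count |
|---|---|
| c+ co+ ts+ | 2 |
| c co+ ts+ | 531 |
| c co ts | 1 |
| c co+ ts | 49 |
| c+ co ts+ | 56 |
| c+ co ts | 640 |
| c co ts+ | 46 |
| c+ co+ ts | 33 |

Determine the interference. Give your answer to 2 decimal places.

The two most frequent reciprocal classes, c+ co ts and c co+ ts+, are the parental types, so the F1 was c+ co ts / c co+ ts+.
The two rarest classes, c co ts and c+ co+ ts+, are the double crossovers. Comparing them with the parentals, only the c allele has switched, so c is the middle locus and the order is co – c – ts.
co–c: (79 + 3)/1358 = 0.0604; c–ts: (105 + 3)/1358 = 0.0795.
Expected DCO frequency = 0.0604 × 0.0795 ≈ 0.00480; observed = 3/1358 ≈ 0.00221.
Coefficient of coincidence = 0.00221/0.00480 ≈ 0.46; interference = 1 − 0.46 = 0.54.

0.54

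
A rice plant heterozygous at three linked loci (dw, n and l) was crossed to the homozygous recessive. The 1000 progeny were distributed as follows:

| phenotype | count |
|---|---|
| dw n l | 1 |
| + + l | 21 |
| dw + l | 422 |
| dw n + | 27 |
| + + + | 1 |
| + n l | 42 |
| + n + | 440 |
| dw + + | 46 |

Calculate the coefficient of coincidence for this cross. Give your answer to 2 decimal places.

The two most frequent reciprocal classes, + n + and dw + l, are the parental types, so the F1 was + n + / dw + l.
The two rarest classes, + + + and dw n l, are the double crossovers. Comparing them with the parentals, only the n allele has switched, so n is the middle locus and the order is l – n – dw.
l–n: (88 + 2)/1000 = 0.0900; n–dw: (48 + 2)/1000 = 0.0500.
Expected DCO frequency = 0.0900 × 0.0500 ≈ 0.00450; observed = 2/1000 ≈ 0.00200.
Coefficient of coincidence = 0.00200/0.00450 ≈ 0.44.

0.44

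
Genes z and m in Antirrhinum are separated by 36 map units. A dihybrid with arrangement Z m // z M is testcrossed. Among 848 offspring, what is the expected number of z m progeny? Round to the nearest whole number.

A map distance of 36 map units corresponds to a recombination frequency of 0.360.
The F1 is Z m / z M, so z m is a recombinant gamete class with expected frequency r/2 = 0.360/2 = 0.1800.
Expected number = 0.1800 × 848 = 152.64 ≈ 153.

153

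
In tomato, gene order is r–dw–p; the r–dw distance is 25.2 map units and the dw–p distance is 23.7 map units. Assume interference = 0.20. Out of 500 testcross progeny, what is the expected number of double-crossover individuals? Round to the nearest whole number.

Map distances give recombination frequencies of 0.252 and 0.237 for the two intervals.
With interference 0.20 (so coincidence = 0.80), expected double-crossover frequency = 0.252 × 0.237 × 0.80 = 0.04778.
Expected number = 0.04778 × 500 = 23.89 ≈ 24.

24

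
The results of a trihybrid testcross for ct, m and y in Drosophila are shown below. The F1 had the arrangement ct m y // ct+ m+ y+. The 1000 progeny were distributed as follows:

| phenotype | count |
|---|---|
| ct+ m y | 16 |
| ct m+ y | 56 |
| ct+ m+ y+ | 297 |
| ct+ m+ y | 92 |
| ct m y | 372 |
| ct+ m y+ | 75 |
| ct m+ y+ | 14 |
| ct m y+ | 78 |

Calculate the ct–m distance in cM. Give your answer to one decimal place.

16.1 cM

The two rarest classes, ct+ m y and ct m+ y+, are the double crossovers. Comparing them with the parentals, only the ct allele has switched, so ct is the middle locus and the order is m – ct – y.
Crossovers in the m–ct interval produce the single-crossover classes ct m+ y and ct+ m y+ (56 + 75 = 131) plus the double crossovers (30).
RF(m–ct) = (131 + 30) / 1000 = 161/1000 = 0.1610 → 16.1 cM.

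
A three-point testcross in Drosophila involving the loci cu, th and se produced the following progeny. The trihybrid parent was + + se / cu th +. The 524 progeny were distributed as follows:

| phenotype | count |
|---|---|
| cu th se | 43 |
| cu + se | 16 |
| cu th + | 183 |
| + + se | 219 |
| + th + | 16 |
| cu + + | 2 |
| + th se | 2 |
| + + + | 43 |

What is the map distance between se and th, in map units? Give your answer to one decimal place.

The two rarest classes, + th se and cu + +, are the double crossovers. Comparing them with the parentals, only the th allele has switched, so th is the middle locus and the order is cu – th – se.
Crossovers in the th–se interval produce the single-crossover classes + + + and cu th se (43 + 43 = 86) plus the double crossovers (4).
RF(th–se) = (86 + 4) / 524 = 90/524 = 0.1718 → 17.2 map units.

17.2 map units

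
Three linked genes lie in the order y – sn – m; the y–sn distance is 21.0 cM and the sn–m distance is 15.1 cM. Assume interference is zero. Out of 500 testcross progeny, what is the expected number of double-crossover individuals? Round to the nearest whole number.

16

Map distances give recombination frequencies of 0.210 and 0.151 for the two intervals.
With no interference, expected double-crossover frequency = 0.210 × 0.151 = 0.03171.
Expected number = 0.03171 × 500 = 15.85 ≈ 16.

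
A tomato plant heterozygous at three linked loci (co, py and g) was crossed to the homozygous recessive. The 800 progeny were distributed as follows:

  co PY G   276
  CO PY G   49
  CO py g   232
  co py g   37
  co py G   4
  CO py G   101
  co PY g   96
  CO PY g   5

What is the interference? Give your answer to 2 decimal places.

0.63

The two most frequent reciprocal classes, CO py g and co PY G, are the parental types, so the F1 was CO py g / co PY G.
The two rarest classes, CO PY g and co py G, are the double crossovers. Comparing them with the parentals, only the py allele has switched, so py is the middle locus and the order is g – py – co.
g–py: (197 + 9)/800 = 0.2575; py–co: (86 + 9)/800 = 0.1187.
Expected DCO frequency = 0.2575 × 0.1187 ≈ 0.03057; observed = 9/800 ≈ 0.01125.
Coefficient of coincidence = 0.01125/0.03057 ≈ 0.37; interference = 1 − 0.37 = 0.63.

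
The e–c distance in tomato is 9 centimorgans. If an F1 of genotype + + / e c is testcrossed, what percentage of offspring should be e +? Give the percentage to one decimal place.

4.5%

A map distance of 9 centimorgans corresponds to a recombination frequency of 0.090.
The F1 is + + / e c, so e + is a recombinant gamete class with expected frequency r/2 = 0.090/2 = 0.0450.
That is 0.0450 = 4.5% of the progeny.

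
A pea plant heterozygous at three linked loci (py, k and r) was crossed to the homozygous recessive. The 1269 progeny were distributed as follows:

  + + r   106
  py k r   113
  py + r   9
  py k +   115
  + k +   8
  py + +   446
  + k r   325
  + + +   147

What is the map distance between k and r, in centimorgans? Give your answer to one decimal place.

18.8 centimorgans

The two most frequent reciprocal classes, + k r and py + +, are the parental types, so the F1 was + k r / py + +.
The two rarest classes, + k + and py + r, are the double crossovers. Comparing them with the parentals, only the r allele has switched, so r is the middle locus and the order is k – r – py.
Crossovers in the k–r interval produce the single-crossover classes + + r and py k + (106 + 115 = 221) plus the double crossovers (17).
RF(k–r) = (221 + 17) / 1269 = 238/1269 = 0.1875 → 18.8 centimorgans.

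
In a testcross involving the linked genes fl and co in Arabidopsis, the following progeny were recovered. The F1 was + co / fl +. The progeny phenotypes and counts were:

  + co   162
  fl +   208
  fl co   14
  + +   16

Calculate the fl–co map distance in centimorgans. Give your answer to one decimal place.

7.5 centimorgans

The recombinant classes are + + and fl co: 16 + 14 = 30.
Recombination frequency = 30/400 = 0.0750 ≈ 7.5%, i.e. 7.5 centimorgans.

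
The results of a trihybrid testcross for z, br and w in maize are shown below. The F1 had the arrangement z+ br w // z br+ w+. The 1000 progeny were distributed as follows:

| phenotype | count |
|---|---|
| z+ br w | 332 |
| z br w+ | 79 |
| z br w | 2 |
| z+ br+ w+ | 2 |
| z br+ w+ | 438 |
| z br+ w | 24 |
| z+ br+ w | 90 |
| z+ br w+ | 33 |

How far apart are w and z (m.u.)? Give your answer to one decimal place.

6.1 m.u.

The two rarest classes, z br w and z+ br+ w+, are the double crossovers. Comparing them with the parentals, only the z allele has switched, so z is the middle locus and the order is w – z – br.
Crossovers in the w–z interval produce the single-crossover classes z+ br w+ and z br+ w (33 + 24 = 57) plus the double crossovers (4).
RF(w–z) = (57 + 4) / 1000 = 61/1000 = 0.0610 → 6.1 m.u.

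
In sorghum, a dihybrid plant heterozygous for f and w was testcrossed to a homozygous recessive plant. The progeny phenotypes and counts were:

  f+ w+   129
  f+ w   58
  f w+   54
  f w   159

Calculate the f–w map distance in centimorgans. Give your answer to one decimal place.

28.0 centimorgans

The two most frequent classes, f+ w+ (129) and f w (159), are the parental types, so the F1 was f+ w+ / f w.
The recombinant classes are f+ w and f w+: 58 + 54 = 112.
Recombination frequency = 112/400 = 0.2800 ≈ 28.0%, i.e. 28.0 centimorgans.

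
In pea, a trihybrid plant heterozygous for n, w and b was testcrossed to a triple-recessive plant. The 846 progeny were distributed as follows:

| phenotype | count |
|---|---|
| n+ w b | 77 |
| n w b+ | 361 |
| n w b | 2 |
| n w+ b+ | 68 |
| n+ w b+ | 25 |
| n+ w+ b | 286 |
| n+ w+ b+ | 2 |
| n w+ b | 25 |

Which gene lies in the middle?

b

The two most frequent reciprocal classes, n w b+ and n+ w+ b, are the parental types, so the F1 was n w b+ / n+ w+ b.
The two rarest classes, n w b and n+ w+ b+, are the double crossovers. Comparing them with the parentals, only the b allele has switched, so b is the middle locus and the order is w – b – n.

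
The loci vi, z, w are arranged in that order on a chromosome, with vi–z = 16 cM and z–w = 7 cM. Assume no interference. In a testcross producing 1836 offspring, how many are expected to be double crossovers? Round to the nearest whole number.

Map distances give recombination frequencies of 0.160 and 0.070 for the two intervals.
With no interference, expected double-crossover frequency = 0.160 × 0.070 = 0.01120.
Expected number = 0.01120 × 1836 = 20.56 ≈ 21.

21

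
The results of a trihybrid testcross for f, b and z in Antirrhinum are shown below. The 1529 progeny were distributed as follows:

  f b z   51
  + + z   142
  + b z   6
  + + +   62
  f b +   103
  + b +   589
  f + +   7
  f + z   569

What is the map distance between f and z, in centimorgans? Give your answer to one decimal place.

16.9 centimorgans

The two most frequent reciprocal classes, + b + and f + z, are the parental types, so the F1 was + b + / f + z.
The two rarest classes, + b z and f + +, are the double crossovers. Comparing them with the parentals, only the z allele has switched, so z is the middle locus and the order is b – z – f.
Crossovers in the z–f interval produce the single-crossover classes f b + and + + z (103 + 142 = 245) plus the double crossovers (13).
RF(z–f) = (245 + 13) / 1529 = 258/1529 = 0.1687 → 16.9 centimorgans.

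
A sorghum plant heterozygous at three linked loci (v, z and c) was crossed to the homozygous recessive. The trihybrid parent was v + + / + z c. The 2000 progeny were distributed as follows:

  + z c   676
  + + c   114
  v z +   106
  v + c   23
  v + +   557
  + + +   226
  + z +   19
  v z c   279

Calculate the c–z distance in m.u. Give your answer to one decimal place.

The two rarest classes, v + c and + z +, are the double crossovers. Comparing them with the parentals, only the c allele has switched, so c is the middle locus and the order is z – c – v.
Crossovers in the z–c interval produce the single-crossover classes v z + and + + c (106 + 114 = 220) plus the double crossovers (42).
RF(z–c) = (220 + 42) / 2000 = 262/2000 = 0.1310 → 13.1 m.u.

13.1 m.u.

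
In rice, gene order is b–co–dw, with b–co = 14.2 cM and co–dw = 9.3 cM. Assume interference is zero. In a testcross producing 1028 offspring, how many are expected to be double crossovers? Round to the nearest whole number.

Map distances give recombination frequencies of 0.142 and 0.093 for the two intervals.
With no interference, expected double-crossover frequency = 0.142 × 0.093 = 0.01321.
Expected number = 0.01321 × 1028 = 13.58 ≈ 14.

14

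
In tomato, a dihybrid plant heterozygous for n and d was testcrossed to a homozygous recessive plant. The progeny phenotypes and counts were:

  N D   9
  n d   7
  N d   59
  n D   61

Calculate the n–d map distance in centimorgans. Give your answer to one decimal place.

11.8 centimorgans

The two most frequent classes, N d (59) and n D (61), are the parental types, so the F1 was N d / n D.
The recombinant classes are N D and n d: 9 + 7 = 16.
Recombination frequency = 16/136 = 0.1176 ≈ 11.8%, i.e. 11.8 centimorgans.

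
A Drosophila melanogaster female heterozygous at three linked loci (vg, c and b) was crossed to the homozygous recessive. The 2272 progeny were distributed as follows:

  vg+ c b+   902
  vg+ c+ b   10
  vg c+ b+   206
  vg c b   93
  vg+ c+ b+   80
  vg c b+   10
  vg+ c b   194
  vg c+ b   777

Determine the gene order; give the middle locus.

vg

The two most frequent reciprocal classes, vg c+ b and vg+ c b+, are the parental types, so the F1 was vg c+ b / vg+ c b+.
The two rarest classes, vg+ c+ b and vg c b+, are the double crossovers. Comparing them with the parentals, only the vg allele has switched, so vg is the middle locus and the order is c – vg – b.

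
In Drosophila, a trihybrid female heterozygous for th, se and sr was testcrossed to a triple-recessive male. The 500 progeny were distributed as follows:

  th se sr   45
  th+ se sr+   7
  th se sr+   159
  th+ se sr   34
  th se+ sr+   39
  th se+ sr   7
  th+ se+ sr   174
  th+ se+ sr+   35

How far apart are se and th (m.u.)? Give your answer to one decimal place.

The two most frequent reciprocal classes, th se sr+ and th+ se+ sr, are the parental types, so the F1 was th se sr+ / th+ se+ sr.
The two rarest classes, th+ se sr+ and th se+ sr, are the double crossovers. Comparing them with the parentals, only the th allele has switched, so th is the middle locus and the order is sr – th – se.
Crossovers in the th–se interval produce the single-crossover classes th se+ sr+ and th+ se sr (39 + 34 = 73) plus the double crossovers (14).
RF(th–se) = (73 + 14) / 500 = 87/500 = 0.1740 → 17.4 m.u.

17.4 m.u.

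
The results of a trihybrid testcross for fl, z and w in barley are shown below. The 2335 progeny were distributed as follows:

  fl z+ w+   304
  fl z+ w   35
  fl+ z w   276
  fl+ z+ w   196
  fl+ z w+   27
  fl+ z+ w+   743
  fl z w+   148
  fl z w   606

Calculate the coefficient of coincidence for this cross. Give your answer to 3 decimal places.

0.555

The two most frequent reciprocal classes, fl z w and fl+ z+ w+, are the parental types, so the F1 was fl z w / fl+ z+ w+.
The two rarest classes, fl z+ w and fl+ z w+, are the double crossovers. Comparing them with the parentals, only the z allele has switched, so z is the middle locus and the order is fl – z – w.
fl–z: (580 + 62)/2335 = 0.2749; z–w: (344 + 62)/2335 = 0.1739.
Expected DCO frequency = 0.2749 × 0.1739 ≈ 0.04781; observed = 62/2335 ≈ 0.02655.
Coefficient of coincidence = 0.02655/0.04781 ≈ 0.555.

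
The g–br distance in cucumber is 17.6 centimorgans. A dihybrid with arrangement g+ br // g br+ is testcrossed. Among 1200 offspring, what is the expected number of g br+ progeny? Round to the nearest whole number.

494

A map distance of 17.6 centimorgans corresponds to a recombination frequency of 0.176.
The F1 is g+ br / g br+, so g br+ is a parental gamete class with expected frequency (1 − r)/2 = 0.824/2 = 0.4120.
Expected number = 0.4120 × 1200 = 494.40 ≈ 494.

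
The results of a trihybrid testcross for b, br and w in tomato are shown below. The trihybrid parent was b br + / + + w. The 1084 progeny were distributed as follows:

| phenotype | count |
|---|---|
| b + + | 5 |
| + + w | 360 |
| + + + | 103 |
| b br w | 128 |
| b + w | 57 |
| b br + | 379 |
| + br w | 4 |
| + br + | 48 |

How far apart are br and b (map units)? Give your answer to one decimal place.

10.5 map units

The two rarest classes, b + + and + br w, are the double crossovers. Comparing them with the parentals, only the br allele has switched, so br is the middle locus and the order is w – br – b.
Crossovers in the br–b interval produce the single-crossover classes + br + and b + w (48 + 57 = 105) plus the double crossovers (9).
RF(br–b) = (105 + 9) / 1084 = 114/1084 = 0.1052 → 10.5 map units.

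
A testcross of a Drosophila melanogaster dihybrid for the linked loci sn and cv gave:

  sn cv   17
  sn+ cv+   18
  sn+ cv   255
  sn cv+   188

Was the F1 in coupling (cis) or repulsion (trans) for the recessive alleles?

trans

The two most frequent classes are sn+ cv (255) and sn cv+ (188); these are the parental (non-recombinant) types.
So the F1 carried sn+ cv on one chromosome and sn cv+ on the other — the recessive alleles are on opposite chromosomes (trans / repulsion).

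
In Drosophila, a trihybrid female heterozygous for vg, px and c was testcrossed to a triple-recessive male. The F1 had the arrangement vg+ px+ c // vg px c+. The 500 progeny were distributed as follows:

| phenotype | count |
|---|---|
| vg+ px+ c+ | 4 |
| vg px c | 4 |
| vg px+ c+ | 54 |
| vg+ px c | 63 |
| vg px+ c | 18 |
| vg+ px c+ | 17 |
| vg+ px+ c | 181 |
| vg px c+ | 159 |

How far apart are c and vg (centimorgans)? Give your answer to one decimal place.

The two rarest classes, vg+ px+ c+ and vg px c, are the double crossovers. Comparing them with the parentals, only the c allele has switched, so c is the middle locus and the order is vg – c – px.
Crossovers in the vg–c interval produce the single-crossover classes vg px+ c and vg+ px c+ (18 + 17 = 35) plus the double crossovers (8).
RF(vg–c) = (35 + 8) / 500 = 43/500 = 0.0860 → 8.6 centimorgans.

8.6 centimorgans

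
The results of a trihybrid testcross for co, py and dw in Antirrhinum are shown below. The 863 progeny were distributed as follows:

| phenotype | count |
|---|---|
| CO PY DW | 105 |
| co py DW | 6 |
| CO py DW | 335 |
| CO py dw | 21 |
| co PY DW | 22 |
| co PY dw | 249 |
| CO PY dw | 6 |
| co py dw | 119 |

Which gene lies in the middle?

The two most frequent reciprocal classes, co PY dw and CO py DW, are the parental types, so the F1 was co PY dw / CO py DW.
The two rarest classes, CO PY dw and co py DW, are the double crossovers. Comparing them with the parentals, only the co allele has switched, so co is the middle locus and the order is py – co – dw.

co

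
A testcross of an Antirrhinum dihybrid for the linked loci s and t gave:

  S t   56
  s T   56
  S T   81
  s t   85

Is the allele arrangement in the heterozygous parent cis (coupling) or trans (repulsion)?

The two most frequent classes are S T (81) and s t (85); these are the parental (non-recombinant) types.
So the F1 carried S T on one chromosome and s t on the other — the recessive alleles are on the same chromosome (cis / coupling).

cis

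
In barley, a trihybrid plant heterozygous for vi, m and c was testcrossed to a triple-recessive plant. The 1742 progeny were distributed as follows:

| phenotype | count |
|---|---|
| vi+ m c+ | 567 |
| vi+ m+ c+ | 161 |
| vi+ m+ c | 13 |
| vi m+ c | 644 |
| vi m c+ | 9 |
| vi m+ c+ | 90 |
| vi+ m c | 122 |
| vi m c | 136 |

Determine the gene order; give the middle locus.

vi

The two most frequent reciprocal classes, vi m+ c and vi+ m c+, are the parental types, so the F1 was vi m+ c / vi+ m c+.
The two rarest classes, vi+ m+ c and vi m c+, are the double crossovers. Comparing them with the parentals, only the vi allele has switched, so vi is the middle locus and the order is c – vi – m.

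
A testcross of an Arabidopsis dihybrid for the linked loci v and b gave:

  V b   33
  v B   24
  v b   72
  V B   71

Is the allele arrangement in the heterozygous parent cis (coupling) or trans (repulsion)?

The two most frequent classes are V B (71) and v b (72); these are the parental (non-recombinant) types.
So the F1 carried V B on one chromosome and v b on the other — the recessive alleles are on the same chromosome (cis / coupling).

cis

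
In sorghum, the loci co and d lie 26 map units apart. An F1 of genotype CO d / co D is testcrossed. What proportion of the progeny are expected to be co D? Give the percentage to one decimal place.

37.0%

A map distance of 26 map units corresponds to a recombination frequency of 0.260.
The F1 is CO d / co D, so co D is a parental gamete class with expected frequency (1 − r)/2 = 0.740/2 = 0.3700.
That is 0.3700 = 37.0% of the progeny.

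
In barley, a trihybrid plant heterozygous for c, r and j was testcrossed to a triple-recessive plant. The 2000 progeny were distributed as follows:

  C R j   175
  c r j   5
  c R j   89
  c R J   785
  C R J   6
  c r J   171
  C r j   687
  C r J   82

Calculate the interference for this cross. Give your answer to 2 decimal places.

0.66

The two most frequent reciprocal classes, c R J and C r j, are the parental types, so the F1 was c R J / C r j.
The two rarest classes, C R J and c r j, are the double crossovers. Comparing them with the parentals, only the c allele has switched, so c is the middle locus and the order is r – c – j.
r–c: (346 + 11)/2000 = 0.1785; c–j: (171 + 11)/2000 = 0.0910.
Expected DCO frequency = 0.1785 × 0.0910 ≈ 0.01624; observed = 11/2000 ≈ 0.00550.
Coefficient of coincidence = 0.00550/0.01624 ≈ 0.34; interference = 1 − 0.34 = 0.66.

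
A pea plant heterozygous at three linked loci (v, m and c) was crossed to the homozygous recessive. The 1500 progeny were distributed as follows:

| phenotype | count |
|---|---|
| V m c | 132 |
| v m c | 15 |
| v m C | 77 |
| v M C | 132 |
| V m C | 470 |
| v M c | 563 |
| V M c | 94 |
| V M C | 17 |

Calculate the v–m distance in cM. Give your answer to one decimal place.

13.5 cM

The two most frequent reciprocal classes, v M c and V m C, are the parental types, so the F1 was v M c / V m C.
The two rarest classes, v m c and V M C, are the double crossovers. Comparing them with the parentals, only the m allele has switched, so m is the middle locus and the order is v – m – c.
Crossovers in the v–m interval produce the single-crossover classes V M c and v m C (94 + 77 = 171) plus the double crossovers (32).
RF(v–m) = (171 + 32) / 1500 = 203/1500 = 0.1353 → 13.5 cM.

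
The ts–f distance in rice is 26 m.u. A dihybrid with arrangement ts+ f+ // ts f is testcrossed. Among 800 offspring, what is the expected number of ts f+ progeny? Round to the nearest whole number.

104

A map distance of 26 m.u. corresponds to a recombination frequency of 0.260.
The F1 is ts+ f+ / ts f, so ts f+ is a recombinant gamete class with expected frequency r/2 = 0.260/2 = 0.1300.
Expected number = 0.1300 × 800 = 104.00 ≈ 104.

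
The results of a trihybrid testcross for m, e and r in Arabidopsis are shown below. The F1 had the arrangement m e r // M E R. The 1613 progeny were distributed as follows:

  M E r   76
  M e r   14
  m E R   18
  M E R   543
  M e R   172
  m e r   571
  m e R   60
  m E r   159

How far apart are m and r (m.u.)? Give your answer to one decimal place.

10.4 m.u.

The two rarest classes, M e r and m E R, are the double crossovers. Comparing them with the parentals, only the m allele has switched, so m is the middle locus and the order is r – m – e.
Crossovers in the r–m interval produce the single-crossover classes m e R and M E r (60 + 76 = 136) plus the double crossovers (32).
RF(r–m) = (136 + 32) / 1613 = 168/1613 = 0.1042 → 10.4 m.u.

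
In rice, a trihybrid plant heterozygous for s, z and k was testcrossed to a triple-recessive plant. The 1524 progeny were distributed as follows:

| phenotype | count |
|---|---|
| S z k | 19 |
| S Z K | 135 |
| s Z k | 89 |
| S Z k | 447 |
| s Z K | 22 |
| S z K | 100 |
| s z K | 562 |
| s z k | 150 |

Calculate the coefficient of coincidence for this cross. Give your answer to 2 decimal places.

0.83

The two most frequent reciprocal classes, S Z k and s z K, are the parental types, so the F1 was S Z k / s z K.
The two rarest classes, S z k and s Z K, are the double crossovers. Comparing them with the parentals, only the z allele has switched, so z is the middle locus and the order is s – z – k.
s–z: (189 + 41)/1524 = 0.1509; z–k: (285 + 41)/1524 = 0.2139.
Expected DCO frequency = 0.1509 × 0.2139 ≈ 0.03228; observed = 41/1524 ≈ 0.02690.
Coefficient of coincidence = 0.02690/0.03228 ≈ 0.83.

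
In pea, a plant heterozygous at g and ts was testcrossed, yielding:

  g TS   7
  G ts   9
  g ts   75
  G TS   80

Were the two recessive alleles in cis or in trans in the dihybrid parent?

cis

The two most frequent classes are G TS (80) and g ts (75); these are the parental (non-recombinant) types.
So the F1 carried G TS on one chromosome and g ts on the other — the recessive alleles are on the same chromosome (cis / coupling).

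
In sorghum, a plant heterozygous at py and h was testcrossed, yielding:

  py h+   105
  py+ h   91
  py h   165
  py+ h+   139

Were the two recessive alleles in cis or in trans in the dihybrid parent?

cis

The two most frequent classes are py+ h+ (139) and py h (165); these are the parental (non-recombinant) types.
So the F1 carried py+ h+ on one chromosome and py h on the other — the recessive alleles are on the same chromosome (cis / coupling).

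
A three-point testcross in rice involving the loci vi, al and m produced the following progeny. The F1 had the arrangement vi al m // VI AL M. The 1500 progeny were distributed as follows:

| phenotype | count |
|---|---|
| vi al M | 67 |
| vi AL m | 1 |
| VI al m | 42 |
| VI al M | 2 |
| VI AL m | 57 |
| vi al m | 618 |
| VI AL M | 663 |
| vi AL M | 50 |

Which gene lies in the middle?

al

The two rarest classes, vi AL m and VI al M, are the double crossovers. Comparing them with the parentals, only the al allele has switched, so al is the middle locus and the order is vi – al – m.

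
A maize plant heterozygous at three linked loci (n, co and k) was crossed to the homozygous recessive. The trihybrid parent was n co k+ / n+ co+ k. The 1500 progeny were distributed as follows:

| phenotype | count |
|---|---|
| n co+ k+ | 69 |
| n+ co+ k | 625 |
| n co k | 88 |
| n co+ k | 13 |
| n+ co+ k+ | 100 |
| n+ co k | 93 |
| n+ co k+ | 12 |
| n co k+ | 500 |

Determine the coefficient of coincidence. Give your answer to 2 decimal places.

0.94

The two rarest classes, n+ co k+ and n co+ k, are the double crossovers. Comparing them with the parentals, only the n allele has switched, so n is the middle locus and the order is k – n – co.
k–n: (188 + 25)/1500 = 0.1420; n–co: (162 + 25)/1500 = 0.1247.
Expected DCO frequency = 0.1420 × 0.1247 ≈ 0.01771; observed = 25/1500 ≈ 0.01667.
Coefficient of coincidence = 0.01667/0.01771 ≈ 0.94.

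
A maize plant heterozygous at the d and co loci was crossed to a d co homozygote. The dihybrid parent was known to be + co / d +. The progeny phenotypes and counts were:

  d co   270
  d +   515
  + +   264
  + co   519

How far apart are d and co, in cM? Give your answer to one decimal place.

34.1 cM

The recombinant classes are + + and d co: 264 + 270 = 534.
Recombination frequency = 534/1568 = 0.3406 ≈ 34.1%, i.e. 34.1 cM.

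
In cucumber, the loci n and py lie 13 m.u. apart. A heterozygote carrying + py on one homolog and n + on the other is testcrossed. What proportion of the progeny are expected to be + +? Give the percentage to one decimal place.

6.5%

A map distance of 13 m.u. corresponds to a recombination frequency of 0.130.
The F1 is + py / n +, so + + is a recombinant gamete class with expected frequency r/2 = 0.130/2 = 0.0650.
That is 0.0650 = 6.5% of the progeny.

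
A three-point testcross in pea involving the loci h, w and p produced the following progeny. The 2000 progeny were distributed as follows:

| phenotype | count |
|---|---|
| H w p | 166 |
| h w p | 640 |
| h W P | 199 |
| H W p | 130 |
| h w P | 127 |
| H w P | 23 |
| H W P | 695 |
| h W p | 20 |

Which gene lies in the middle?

w

The two most frequent reciprocal classes, h w p and H W P, are the parental types, so the F1 was h w p / H W P.
The two rarest classes, h W p and H w P, are the double crossovers. Comparing them with the parentals, only the w allele has switched, so w is the middle locus and the order is p – w – h.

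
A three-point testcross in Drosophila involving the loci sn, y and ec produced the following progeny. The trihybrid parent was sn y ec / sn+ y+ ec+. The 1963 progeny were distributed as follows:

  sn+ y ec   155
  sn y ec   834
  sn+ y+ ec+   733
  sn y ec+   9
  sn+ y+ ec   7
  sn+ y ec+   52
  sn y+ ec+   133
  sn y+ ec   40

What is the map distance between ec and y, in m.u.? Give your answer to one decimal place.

The two rarest classes, sn y ec+ and sn+ y+ ec, are the double crossovers. Comparing them with the parentals, only the ec allele has switched, so ec is the middle locus and the order is sn – ec – y.
Crossovers in the ec–y interval produce the single-crossover classes sn y+ ec and sn+ y ec+ (40 + 52 = 92) plus the double crossovers (16).
RF(ec–y) = (92 + 16) / 1963 = 108/1963 = 0.0550 → 5.5 m.u.

5.5 m.u.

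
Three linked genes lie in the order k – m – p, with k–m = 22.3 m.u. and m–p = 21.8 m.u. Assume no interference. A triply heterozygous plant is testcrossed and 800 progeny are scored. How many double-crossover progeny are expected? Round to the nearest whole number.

39

Map distances give recombination frequencies of 0.223 and 0.218 for the two intervals.
With no interference, expected double-crossover frequency = 0.223 × 0.218 = 0.04861.
Expected number = 0.04861 × 800 = 38.89 ≈ 39.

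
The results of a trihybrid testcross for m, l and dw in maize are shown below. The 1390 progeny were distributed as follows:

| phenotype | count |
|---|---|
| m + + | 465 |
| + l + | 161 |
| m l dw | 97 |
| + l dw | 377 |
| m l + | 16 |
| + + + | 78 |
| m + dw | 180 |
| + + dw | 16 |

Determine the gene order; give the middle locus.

The two most frequent reciprocal classes, m + + and + l dw, are the parental types, so the F1 was m + + / + l dw.
The two rarest classes, m l + and + + dw, are the double crossovers. Comparing them with the parentals, only the l allele has switched, so l is the middle locus and the order is dw – l – m.

l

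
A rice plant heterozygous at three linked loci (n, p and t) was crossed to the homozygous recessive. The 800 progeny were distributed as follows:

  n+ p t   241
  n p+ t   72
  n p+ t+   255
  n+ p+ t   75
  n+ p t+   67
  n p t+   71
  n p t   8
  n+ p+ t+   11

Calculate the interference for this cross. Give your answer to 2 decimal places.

0.42

The two most frequent reciprocal classes, n+ p t and n p+ t+, are the parental types, so the F1 was n+ p t / n p+ t+.
The two rarest classes, n p t and n+ p+ t+, are the double crossovers. Comparing them with the parentals, only the n allele has switched, so n is the middle locus and the order is p – n – t.
p–n: (146 + 19)/800 = 0.2062; n–t: (139 + 19)/800 = 0.1975.
Expected DCO frequency = 0.2062 × 0.1975 ≈ 0.04072; observed = 19/800 ≈ 0.02375.
Coefficient of coincidence = 0.02375/0.04072 ≈ 0.58; interference = 1 − 0.58 = 0.42.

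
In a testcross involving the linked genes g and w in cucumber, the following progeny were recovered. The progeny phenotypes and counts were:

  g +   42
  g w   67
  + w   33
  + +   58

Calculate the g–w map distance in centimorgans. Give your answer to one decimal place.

The two most frequent classes, + + (58) and g w (67), are the parental types, so the F1 was + + / g w.
The recombinant classes are + w and g +: 33 + 42 = 75.
Recombination frequency = 75/200 = 0.3750 ≈ 37.5%, i.e. 37.5 centimorgans.

37.5 centimorgans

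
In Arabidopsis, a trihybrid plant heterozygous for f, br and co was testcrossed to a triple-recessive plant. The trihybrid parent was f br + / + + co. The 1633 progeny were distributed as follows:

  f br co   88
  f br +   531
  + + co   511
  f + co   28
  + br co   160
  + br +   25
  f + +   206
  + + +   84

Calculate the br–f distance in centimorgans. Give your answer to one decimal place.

The two rarest classes, + br + and f + co, are the double crossovers. Comparing them with the parentals, only the f allele has switched, so f is the middle locus and the order is co – f – br.
Crossovers in the f–br interval produce the single-crossover classes f + + and + br co (206 + 160 = 366) plus the double crossovers (53).
RF(f–br) = (366 + 53) / 1633 = 419/1633 = 0.2566 → 25.7 centimorgans.

25.7 centimorgans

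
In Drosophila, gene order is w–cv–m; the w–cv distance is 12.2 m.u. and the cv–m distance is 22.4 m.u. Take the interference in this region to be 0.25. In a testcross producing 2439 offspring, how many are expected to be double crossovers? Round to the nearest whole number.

50

Map distances give recombination frequencies of 0.122 and 0.224 for the two intervals.
With interference 0.25 (so coincidence = 0.75), expected double-crossover frequency = 0.122 × 0.224 × 0.75 = 0.02050.
Expected number = 0.02050 × 2439 = 49.99 ≈ 50.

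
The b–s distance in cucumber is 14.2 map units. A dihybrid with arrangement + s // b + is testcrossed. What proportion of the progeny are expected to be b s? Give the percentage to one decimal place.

7.1%

A map distance of 14.2 map units corresponds to a recombination frequency of 0.142.
The F1 is + s / b +, so b s is a recombinant gamete class with expected frequency r/2 = 0.142/2 = 0.0710.
That is 0.0710 = 7.1% of the progeny.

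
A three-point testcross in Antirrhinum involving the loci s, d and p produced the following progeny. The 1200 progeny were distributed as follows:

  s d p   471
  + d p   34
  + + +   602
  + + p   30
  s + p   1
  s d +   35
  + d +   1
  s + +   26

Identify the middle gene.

d

The two most frequent reciprocal classes, + + + and s d p, are the parental types, so the F1 was + + + / s d p.
The two rarest classes, + d + and s + p, are the double crossovers. Comparing them with the parentals, only the d allele has switched, so d is the middle locus and the order is s – d – p.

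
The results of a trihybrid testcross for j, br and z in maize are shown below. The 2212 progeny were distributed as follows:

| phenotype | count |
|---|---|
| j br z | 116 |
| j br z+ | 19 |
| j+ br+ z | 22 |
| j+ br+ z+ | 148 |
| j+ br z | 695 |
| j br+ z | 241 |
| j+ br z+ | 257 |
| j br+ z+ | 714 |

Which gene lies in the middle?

br

The two most frequent reciprocal classes, j br+ z+ and j+ br z, are the parental types, so the F1 was j br+ z+ / j+ br z.
The two rarest classes, j br z+ and j+ br+ z, are the double crossovers. Comparing them with the parentals, only the br allele has switched, so br is the middle locus and the order is z – br – j.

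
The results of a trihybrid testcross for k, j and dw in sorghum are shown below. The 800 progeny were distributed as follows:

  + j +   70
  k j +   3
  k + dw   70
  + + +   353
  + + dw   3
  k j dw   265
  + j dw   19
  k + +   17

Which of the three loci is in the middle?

The two most frequent reciprocal classes, k j dw and + + +, are the parental types, so the F1 was k j dw / + + +.
The two rarest classes, k j + and + + dw, are the double crossovers. Comparing them with the parentals, only the dw allele has switched, so dw is the middle locus and the order is k – dw – j.

dw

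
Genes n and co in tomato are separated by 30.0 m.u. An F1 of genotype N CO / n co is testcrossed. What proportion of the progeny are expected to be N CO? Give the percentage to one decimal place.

A map distance of 30.0 m.u. corresponds to a recombination frequency of 0.300.
The F1 is N CO / n co, so N CO is a parental gamete class with expected frequency (1 − r)/2 = 0.700/2 = 0.3500.
That is 0.3500 = 35.0% of the progeny.

35.0%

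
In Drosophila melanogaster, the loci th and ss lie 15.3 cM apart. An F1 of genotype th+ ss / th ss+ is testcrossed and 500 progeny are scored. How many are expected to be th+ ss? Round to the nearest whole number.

212

A map distance of 15.3 cM corresponds to a recombination frequency of 0.153.
The F1 is th+ ss / th ss+, so th+ ss is a parental gamete class with expected frequency (1 − r)/2 = 0.847/2 = 0.4235.
Expected number = 0.4235 × 500 = 211.75 ≈ 212.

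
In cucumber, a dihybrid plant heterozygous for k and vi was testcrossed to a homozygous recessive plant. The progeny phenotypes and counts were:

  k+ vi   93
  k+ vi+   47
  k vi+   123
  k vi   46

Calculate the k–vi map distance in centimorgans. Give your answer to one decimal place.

The two most frequent classes, k+ vi (93) and k vi+ (123), are the parental types, so the F1 was k+ vi / k vi+.
The recombinant classes are k+ vi+ and k vi: 47 + 46 = 93.
Recombination frequency = 93/309 = 0.3010 ≈ 30.1%, i.e. 30.1 centimorgans.

30.1 centimorgans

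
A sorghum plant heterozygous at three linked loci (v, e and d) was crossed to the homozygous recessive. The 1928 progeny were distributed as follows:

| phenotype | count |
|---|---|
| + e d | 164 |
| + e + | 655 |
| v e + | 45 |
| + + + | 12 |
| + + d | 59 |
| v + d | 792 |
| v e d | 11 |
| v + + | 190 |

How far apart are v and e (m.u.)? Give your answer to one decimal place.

The two most frequent reciprocal classes, v + d and + e +, are the parental types, so the F1 was v + d / + e +.
The two rarest classes, v e d and + + +, are the double crossovers. Comparing them with the parentals, only the e allele has switched, so e is the middle locus and the order is d – e – v.
Crossovers in the e–v interval produce the single-crossover classes + + d and v e + (59 + 45 = 104) plus the double crossovers (23).
RF(e–v) = (104 + 23) / 1928 = 127/1928 = 0.0659 → 6.6 m.u.

6.6 m.u.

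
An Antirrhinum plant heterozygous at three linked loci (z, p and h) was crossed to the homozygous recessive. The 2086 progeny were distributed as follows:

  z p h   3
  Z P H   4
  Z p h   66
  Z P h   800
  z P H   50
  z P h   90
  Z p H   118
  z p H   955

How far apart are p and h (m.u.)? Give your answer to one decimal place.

The two most frequent reciprocal classes, Z P h and z p H, are the parental types, so the F1 was Z P h / z p H.
The two rarest classes, Z P H and z p h, are the double crossovers. Comparing them with the parentals, only the h allele has switched, so h is the middle locus and the order is z – h – p.
Crossovers in the h–p interval produce the single-crossover classes Z p h and z P H (66 + 50 = 116) plus the double crossovers (7).
RF(h–p) = (116 + 7) / 2086 = 123/2086 = 0.0590 → 5.9 m.u.

5.9 m.u.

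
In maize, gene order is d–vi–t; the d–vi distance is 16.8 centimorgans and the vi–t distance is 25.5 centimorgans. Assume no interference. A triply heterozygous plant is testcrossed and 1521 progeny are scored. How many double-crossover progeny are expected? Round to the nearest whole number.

Map distances give recombination frequencies of 0.168 and 0.255 for the two intervals.
With no interference, expected double-crossover frequency = 0.168 × 0.255 = 0.04284.
Expected number = 0.04284 × 1521 = 65.16 ≈ 65.

65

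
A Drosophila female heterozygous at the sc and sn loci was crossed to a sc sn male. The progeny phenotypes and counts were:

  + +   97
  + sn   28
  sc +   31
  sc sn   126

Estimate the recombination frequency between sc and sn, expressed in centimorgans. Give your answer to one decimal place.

20.9 centimorgans

The two most frequent classes, + + (97) and sc sn (126), are the parental types, so the F1 was + + / sc sn.
The recombinant classes are + sn and sc +: 28 + 31 = 59.
Recombination frequency = 59/282 = 0.2092 ≈ 20.9%, i.e. 20.9 centimorgans.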